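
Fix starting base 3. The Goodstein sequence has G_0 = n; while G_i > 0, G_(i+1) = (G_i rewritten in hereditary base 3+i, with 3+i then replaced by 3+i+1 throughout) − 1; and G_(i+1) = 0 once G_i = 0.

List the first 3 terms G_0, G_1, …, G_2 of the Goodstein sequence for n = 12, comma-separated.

12, 19, 27

step 0: 12 = 3^2 + 3; sub 4 for 3: 4^2 + 4; = 20; G_1 = 20−1 = 19
step 1: 19 = 4^2 + 3; sub 5 for 4: 5^2 + 3; = 28; G_2 = 28−1 = 27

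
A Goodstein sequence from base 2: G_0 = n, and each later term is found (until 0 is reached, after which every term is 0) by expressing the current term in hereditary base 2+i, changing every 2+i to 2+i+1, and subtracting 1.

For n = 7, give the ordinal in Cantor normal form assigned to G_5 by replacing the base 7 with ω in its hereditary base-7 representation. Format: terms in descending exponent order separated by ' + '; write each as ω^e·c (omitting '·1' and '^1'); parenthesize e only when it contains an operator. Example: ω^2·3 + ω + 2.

ω^ω

G_0 = 7. HB_2(7) = 2^2 + 2 + 1. Bump = 31. G_1 = 30.
G_1 = 30. HB_3(30) = 3^3 + 3. Bump = 260. G_2 = 259.
G_2 = 259. HB_4(259) = 4^4 + 3. Bump = 3128. G_3 = 3127.
G_3 = 3127. HB_5(3127) = 5^5 + 2. Bump = 46658. G_4 = 46657.
G_4 = 46657. HB_6(46657) = 6^6 + 1. Bump = 823544. G_5 = 823543.
G_5 = 823543. HB_7(823543) = 7^7. Bump = 16777216. G_6 = 16777215.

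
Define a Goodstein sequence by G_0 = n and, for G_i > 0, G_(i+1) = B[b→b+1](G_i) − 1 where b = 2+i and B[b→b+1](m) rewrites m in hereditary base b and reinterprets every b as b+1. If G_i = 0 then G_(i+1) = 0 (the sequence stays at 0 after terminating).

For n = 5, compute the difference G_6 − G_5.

5 —HB2→ 2^2 + 1 —bump→ 3^3 + 1 = 28 —(−1)→ 27
27 —HB3→ 3^3 —bump→ 4^4 = 256 —(−1)→ 255
255 —HB4→ 3·4^3 + 3·4^2 + 3·4 + 3 —bump→ 3·5^3 + 3·5^2 + 3·5 + 3 = 468 —(−1)→ 467
467 —HB5→ 3·5^3 + 3·5^2 + 3·5 + 2 —bump→ 3·6^3 + 3·6^2 + 3·6 + 2 = 776 —(−1)→ 775
775 —HB6→ 3·6^3 + 3·6^2 + 3·6 + 1 —bump→ 3·7^3 + 3·7^2 + 3·7 + 1 = 1198 —(−1)→ 1197
1197 —HB7→ 3·7^3 + 3·7^2 + 3·7 —bump→ 3·8^3 + 3·8^2 + 3·8 = 1752 —(−1)→ 1751

554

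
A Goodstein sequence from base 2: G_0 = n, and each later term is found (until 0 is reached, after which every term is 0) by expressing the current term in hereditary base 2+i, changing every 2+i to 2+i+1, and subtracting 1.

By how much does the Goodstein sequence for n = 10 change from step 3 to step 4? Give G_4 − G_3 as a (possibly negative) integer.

264310

G_0=10  [base 2] 2^(2 + 1) + 2  →[2↦3]→  3^(3 + 1) + 3 = 84  −1 ⇒ G_1=83
G_1=83  [base 3] 3^(3 + 1) + 2  →[3↦4]→  4^(4 + 1) + 2 = 1026  −1 ⇒ G_2=1025
G_2=1025  [base 4] 4^(4 + 1) + 1  →[4↦5]→  5^(5 + 1) + 1 = 15626  −1 ⇒ G_3=15625
G_3=15625  [base 5] 5^(5 + 1)  →[5↦6]→  6^(6 + 1) = 279936  −1 ⇒ G_4=279935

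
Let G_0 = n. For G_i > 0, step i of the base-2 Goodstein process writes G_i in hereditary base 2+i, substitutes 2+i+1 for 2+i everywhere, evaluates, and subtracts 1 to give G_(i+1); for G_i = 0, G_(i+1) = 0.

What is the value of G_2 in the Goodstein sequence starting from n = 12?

[0] 12 ≡ 2^(2 + 1) + 2^2 (base 2). Lift 3: 108. −1: 107.
[1] 107 ≡ 3^(3 + 1) + 2·3^2 + 2·3 + 2 (base 3). Lift 4: 1066. −1: 1065.

1065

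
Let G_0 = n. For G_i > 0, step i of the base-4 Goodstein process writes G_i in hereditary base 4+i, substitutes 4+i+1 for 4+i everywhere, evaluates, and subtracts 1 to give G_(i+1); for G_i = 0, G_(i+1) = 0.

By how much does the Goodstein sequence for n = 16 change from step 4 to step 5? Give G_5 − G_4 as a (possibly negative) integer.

(0) 16|_4 = 4^2 ↦ 5^2|_5 = 25 ⇒ 24
(1) 24|_5 = 4·5 + 4 ↦ 4·6 + 4|_6 = 28 ⇒ 27
(2) 27|_6 = 4·6 + 3 ↦ 4·7 + 3|_7 = 31 ⇒ 30
(3) 30|_7 = 4·7 + 2 ↦ 4·8 + 2|_8 = 34 ⇒ 33
(4) 33|_8 = 4·8 + 1 ↦ 4·9 + 1|_9 = 37 ⇒ 36

3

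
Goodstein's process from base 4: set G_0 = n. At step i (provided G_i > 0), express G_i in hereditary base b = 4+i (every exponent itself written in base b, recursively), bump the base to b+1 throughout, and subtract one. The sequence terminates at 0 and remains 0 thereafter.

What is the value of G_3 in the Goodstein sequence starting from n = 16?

30

i=0: 16 = 4^2 (b=4); 4→5: 5^2 = 25; 25−1 = 24
i=1: 24 = 4·5 + 4 (b=5); 5→6: 4·6 + 4 = 28; 28−1 = 27
i=2: 27 = 4·6 + 3 (b=6); 6→7: 4·7 + 3 = 31; 31−1 = 30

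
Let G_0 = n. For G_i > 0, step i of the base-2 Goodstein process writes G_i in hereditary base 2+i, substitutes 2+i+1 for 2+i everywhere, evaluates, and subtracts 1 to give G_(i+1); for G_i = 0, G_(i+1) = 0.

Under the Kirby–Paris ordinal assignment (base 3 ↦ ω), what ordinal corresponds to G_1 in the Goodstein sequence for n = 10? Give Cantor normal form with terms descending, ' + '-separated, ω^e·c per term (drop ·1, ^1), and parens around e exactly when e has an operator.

ω^(ω + 1) + 2

G_0 = 10. HB_2(10) = 2^(2 + 1) + 2. Bump = 84. G_1 = 83.
G_1 = 83. HB_3(83) = 3^(3 + 1) + 2. Bump = 1026. G_2 = 1025.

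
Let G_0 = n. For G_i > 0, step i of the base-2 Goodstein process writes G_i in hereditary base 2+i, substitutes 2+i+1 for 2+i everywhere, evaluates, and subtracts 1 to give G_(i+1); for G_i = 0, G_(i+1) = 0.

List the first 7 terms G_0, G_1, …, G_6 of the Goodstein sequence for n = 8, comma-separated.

8, 80, 553, 6310, 93395, 1647195, 33554571

base 2: 8 = 2^(2 + 1); at 3: 3^(3 + 1) = 81; next = 80
base 3: 80 = 2·3^3 + 2·3^2 + 2·3 + 2; at 4: 2·4^4 + 2·4^2 + 2·4 + 2 = 554; next = 553
base 4: 553 = 2·4^4 + 2·4^2 + 2·4 + 1; at 5: 2·5^5 + 2·5^2 + 2·5 + 1 = 6311; next = 6310
base 5: 6310 = 2·5^5 + 2·5^2 + 2·5; at 6: 2·6^6 + 2·6^2 + 2·6 = 93396; next = 93395
base 6: 93395 = 2·6^6 + 2·6^2 + 6 + 5; at 7: 2·7^7 + 2·7^2 + 7 + 5 = 1647196; next = 1647195
base 7: 1647195 = 2·7^7 + 2·7^2 + 7 + 4; at 8: 2·8^8 + 2·8^2 + 8 + 4 = 33554572; next = 33554571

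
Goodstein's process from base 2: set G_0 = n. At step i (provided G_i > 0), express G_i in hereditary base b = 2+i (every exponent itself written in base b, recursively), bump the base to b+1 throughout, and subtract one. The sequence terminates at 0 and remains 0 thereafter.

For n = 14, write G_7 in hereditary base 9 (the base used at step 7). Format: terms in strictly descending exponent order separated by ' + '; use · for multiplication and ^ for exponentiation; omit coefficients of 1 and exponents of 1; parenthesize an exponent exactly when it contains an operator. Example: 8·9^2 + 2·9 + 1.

9^(9 + 1) + 5·9^5 + 5·9^4 + 5·9^3 + 5·9^2 + 5·9 + 2

base 2: 14 = 2^(2 + 1) + 2^2 + 2; at 3: 3^(3 + 1) + 3^3 + 3 = 111; next = 110
base 3: 110 = 3^(3 + 1) + 3^3 + 2; at 4: 4^(4 + 1) + 4^4 + 2 = 1282; next = 1281
base 4: 1281 = 4^(4 + 1) + 4^4 + 1; at 5: 5^(5 + 1) + 5^5 + 1 = 18751; next = 18750
base 5: 18750 = 5^(5 + 1) + 5^5; at 6: 6^(6 + 1) + 6^6 = 326592; next = 326591
base 6: 326591 = 6^(6 + 1) + 5·6^5 + 5·6^4 + 5·6^3 + 5·6^2 + 5·6 + 5; at 7: 7^(7 + 1) + 5·7^5 + 5·7^4 + 5·7^3 + 5·7^2 + 5·7 + 5 = 5862841; next = 5862840
base 7: 5862840 = 7^(7 + 1) + 5·7^5 + 5·7^4 + 5·7^3 + 5·7^2 + 5·7 + 4; at 8: 8^(8 + 1) + 5·8^5 + 5·8^4 + 5·8^3 + 5·8^2 + 5·8 + 4 = 134404972; next = 134404971
base 8: 134404971 = 8^(8 + 1) + 5·8^5 + 5·8^4 + 5·8^3 + 5·8^2 + 5·8 + 3; at 9: 9^(9 + 1) + 5·9^5 + 5·9^4 + 5·9^3 + 5·9^2 + 5·9 + 3 = 3487116549; next = 3487116548
base 9: 3487116548 = 9^(9 + 1) + 5·9^5 + 5·9^4 + 5·9^3 + 5·9^2 + 5·9 + 2; at 10: 10^(10 + 1) + 5·10^5 + 5·10^4 + 5·10^3 + 5·10^2 + 5·10 + 2 = 100000555552; next = 100000555551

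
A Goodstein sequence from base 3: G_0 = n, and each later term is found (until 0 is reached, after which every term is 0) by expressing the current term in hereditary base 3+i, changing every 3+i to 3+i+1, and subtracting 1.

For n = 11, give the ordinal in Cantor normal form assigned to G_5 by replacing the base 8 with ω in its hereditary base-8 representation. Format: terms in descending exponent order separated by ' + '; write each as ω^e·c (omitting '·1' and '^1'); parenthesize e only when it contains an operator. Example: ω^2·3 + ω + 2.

G_0 = 11. HB_3(11) = 3^2 + 2. Bump = 18. G_1 = 17.
G_1 = 17. HB_4(17) = 4^2 + 1. Bump = 26. G_2 = 25.
G_2 = 25. HB_5(25) = 5^2. Bump = 36. G_3 = 35.
G_3 = 35. HB_6(35) = 5·6 + 5. Bump = 40. G_4 = 39.
G_4 = 39. HB_7(39) = 5·7 + 4. Bump = 44. G_5 = 43.
G_5 = 43. HB_8(43) = 5·8 + 3. Bump = 48. G_6 = 47.

ω·5 + 3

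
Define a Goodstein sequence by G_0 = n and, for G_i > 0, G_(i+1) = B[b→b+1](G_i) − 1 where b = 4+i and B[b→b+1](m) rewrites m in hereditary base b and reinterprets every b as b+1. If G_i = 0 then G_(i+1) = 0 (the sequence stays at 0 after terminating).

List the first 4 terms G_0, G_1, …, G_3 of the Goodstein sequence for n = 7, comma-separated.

i=0: 7 = 4 + 3 (b=4); 4→5: 5 + 3 = 8; 8−1 = 7
i=1: 7 = 5 + 2 (b=5); 5→6: 6 + 2 = 8; 8−1 = 7
i=2: 7 = 6 + 1 (b=6); 6→7: 7 + 1 = 8; 8−1 = 7

7, 7, 7, 7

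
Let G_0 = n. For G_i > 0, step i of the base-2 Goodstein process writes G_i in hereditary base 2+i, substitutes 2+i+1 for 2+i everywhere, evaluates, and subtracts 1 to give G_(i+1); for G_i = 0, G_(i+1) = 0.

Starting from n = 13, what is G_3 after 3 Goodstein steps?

(0) 13|_2 = 2^(2 + 1) + 2^2 + 1 ↦ 3^(3 + 1) + 3^3 + 1|_3 = 109 ⇒ 108
(1) 108|_3 = 3^(3 + 1) + 3^3 ↦ 4^(4 + 1) + 4^4|_4 = 1280 ⇒ 1279
(2) 1279|_4 = 4^(4 + 1) + 3·4^3 + 3·4^2 + 3·4 + 3 ↦ 5^(5 + 1) + 3·5^3 + 3·5^2 + 3·5 + 3|_5 = 16093 ⇒ 16092

16092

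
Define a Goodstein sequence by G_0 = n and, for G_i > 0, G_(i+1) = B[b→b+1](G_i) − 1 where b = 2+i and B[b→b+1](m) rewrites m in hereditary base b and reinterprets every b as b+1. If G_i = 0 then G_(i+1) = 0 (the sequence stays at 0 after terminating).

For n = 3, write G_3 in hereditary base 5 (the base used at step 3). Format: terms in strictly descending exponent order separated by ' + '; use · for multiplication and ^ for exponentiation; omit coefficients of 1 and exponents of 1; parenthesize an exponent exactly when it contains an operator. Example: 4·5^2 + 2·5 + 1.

2

3 —HB2→ 2 + 1 —bump→ 3 + 1 = 4 —(−1)→ 3
3 —HB3→ 3 —bump→ 4 = 4 —(−1)→ 3
3 —HB4→ 3 —bump→ 3 = 3 —(−1)→ 2
2 —HB5→ 2 —bump→ 2 = 2 —(−1)→ 1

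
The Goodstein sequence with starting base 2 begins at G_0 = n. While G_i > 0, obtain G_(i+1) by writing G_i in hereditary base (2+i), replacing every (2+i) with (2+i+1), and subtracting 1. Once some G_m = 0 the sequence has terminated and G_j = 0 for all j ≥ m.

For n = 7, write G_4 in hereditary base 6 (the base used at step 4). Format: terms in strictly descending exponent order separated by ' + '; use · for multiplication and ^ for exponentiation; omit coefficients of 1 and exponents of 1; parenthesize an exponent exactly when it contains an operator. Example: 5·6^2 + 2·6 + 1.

6^6 + 1

G_0 = 7. HB_2(7) = 2^2 + 2 + 1. Bump = 31. G_1 = 30.
G_1 = 30. HB_3(30) = 3^3 + 3. Bump = 260. G_2 = 259.
G_2 = 259. HB_4(259) = 4^4 + 3. Bump = 3128. G_3 = 3127.
G_3 = 3127. HB_5(3127) = 5^5 + 2. Bump = 46658. G_4 = 46657.
G_4 = 46657. HB_6(46657) = 6^6 + 1. Bump = 823544. G_5 = 823543.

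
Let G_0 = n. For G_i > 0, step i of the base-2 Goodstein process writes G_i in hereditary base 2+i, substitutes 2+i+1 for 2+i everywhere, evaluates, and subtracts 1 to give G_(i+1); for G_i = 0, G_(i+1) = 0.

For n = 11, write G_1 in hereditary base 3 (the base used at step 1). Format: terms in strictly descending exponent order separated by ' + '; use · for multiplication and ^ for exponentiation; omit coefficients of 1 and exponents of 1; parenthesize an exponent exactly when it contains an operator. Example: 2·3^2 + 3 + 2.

[0] 11 ≡ 2^(2 + 1) + 2 + 1 (base 2). Lift 3: 85. −1: 84.
[1] 84 ≡ 3^(3 + 1) + 3 (base 3). Lift 4: 1028. −1: 1027.

3^(3 + 1) + 3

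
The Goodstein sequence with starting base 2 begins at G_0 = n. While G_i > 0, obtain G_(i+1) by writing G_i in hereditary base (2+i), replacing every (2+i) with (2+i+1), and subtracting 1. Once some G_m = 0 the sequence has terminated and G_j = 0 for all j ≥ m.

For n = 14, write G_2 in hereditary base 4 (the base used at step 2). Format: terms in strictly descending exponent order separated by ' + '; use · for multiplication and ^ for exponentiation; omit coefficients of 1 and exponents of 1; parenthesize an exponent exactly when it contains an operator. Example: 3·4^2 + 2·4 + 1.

4^(4 + 1) + 4^4 + 1

step 0: 14 = 2^(2 + 1) + 2^2 + 2; sub 3 for 2: 3^(3 + 1) + 3^3 + 3; = 111; G_1 = 111−1 = 110
step 1: 110 = 3^(3 + 1) + 3^3 + 2; sub 4 for 3: 4^(4 + 1) + 4^4 + 2; = 1282; G_2 = 1282−1 = 1281
step 2: 1281 = 4^(4 + 1) + 4^4 + 1; sub 5 for 4: 5^(5 + 1) + 5^5 + 1; = 18751; G_3 = 18751−1 = 18750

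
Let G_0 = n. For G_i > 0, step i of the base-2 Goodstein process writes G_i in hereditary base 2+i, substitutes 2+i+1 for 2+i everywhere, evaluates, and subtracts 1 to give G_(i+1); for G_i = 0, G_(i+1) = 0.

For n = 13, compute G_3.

G_0 = 13. HB_2(13) = 2^(2 + 1) + 2^2 + 1. Bump = 109. G_1 = 108.
G_1 = 108. HB_3(108) = 3^(3 + 1) + 3^3. Bump = 1280. G_2 = 1279.
G_2 = 1279. HB_4(1279) = 4^(4 + 1) + 3·4^3 + 3·4^2 + 3·4 + 3. Bump = 16093. G_3 = 16092.
G_3 = 16092. HB_5(16092) = 5^(5 + 1) + 3·5^3 + 3·5^2 + 3·5 + 2. Bump = 280712. G_4 = 280711.

16092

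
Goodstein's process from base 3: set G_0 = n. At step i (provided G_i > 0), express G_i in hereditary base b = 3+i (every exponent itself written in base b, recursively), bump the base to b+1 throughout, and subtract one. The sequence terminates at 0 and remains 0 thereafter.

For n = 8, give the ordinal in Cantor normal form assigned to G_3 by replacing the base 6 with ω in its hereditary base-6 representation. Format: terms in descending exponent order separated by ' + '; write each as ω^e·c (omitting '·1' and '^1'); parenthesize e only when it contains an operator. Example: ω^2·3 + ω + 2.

ω + 5

i=0: 8 = 2·3 + 2 (b=3); 3→4: 2·4 + 2 = 10; 10−1 = 9
i=1: 9 = 2·4 + 1 (b=4); 4→5: 2·5 + 1 = 11; 11−1 = 10
i=2: 10 = 2·5 (b=5); 5→6: 2·6 = 12; 12−1 = 11
i=3: 11 = 6 + 5 (b=6); 6→7: 7 + 5 = 12; 12−1 = 11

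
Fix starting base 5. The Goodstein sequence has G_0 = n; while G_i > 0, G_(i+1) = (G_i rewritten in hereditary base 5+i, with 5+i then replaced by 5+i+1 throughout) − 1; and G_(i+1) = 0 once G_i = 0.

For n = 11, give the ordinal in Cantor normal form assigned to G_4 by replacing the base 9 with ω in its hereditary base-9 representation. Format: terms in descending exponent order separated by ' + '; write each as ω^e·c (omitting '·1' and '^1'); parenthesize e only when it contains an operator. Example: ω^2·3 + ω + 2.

G_0 = 11. HB_5(11) = 2·5 + 1. Bump = 13. G_1 = 12.
G_1 = 12. HB_6(12) = 2·6. Bump = 14. G_2 = 13.
G_2 = 13. HB_7(13) = 7 + 6. Bump = 14. G_3 = 13.
G_3 = 13. HB_8(13) = 8 + 5. Bump = 14. G_4 = 13.

ω + 4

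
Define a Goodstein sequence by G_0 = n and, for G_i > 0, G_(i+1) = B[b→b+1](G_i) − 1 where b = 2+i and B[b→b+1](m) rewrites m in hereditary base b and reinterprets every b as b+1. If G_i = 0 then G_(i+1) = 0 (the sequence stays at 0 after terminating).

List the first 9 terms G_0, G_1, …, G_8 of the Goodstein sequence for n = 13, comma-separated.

13, 108, 1279, 16092, 280711, 5765998, 134219479, 3486786855, 100000003325

13 —HB2→ 2^(2 + 1) + 2^2 + 1 —bump→ 3^(3 + 1) + 3^3 + 1 = 109 —(−1)→ 108
108 —HB3→ 3^(3 + 1) + 3^3 —bump→ 4^(4 + 1) + 4^4 = 1280 —(−1)→ 1279
1279 —HB4→ 4^(4 + 1) + 3·4^3 + 3·4^2 + 3·4 + 3 —bump→ 5^(5 + 1) + 3·5^3 + 3·5^2 + 3·5 + 3 = 16093 —(−1)→ 16092
16092 —HB5→ 5^(5 + 1) + 3·5^3 + 3·5^2 + 3·5 + 2 —bump→ 6^(6 + 1) + 3·6^3 + 3·6^2 + 3·6 + 2 = 280712 —(−1)→ 280711
280711 —HB6→ 6^(6 + 1) + 3·6^3 + 3·6^2 + 3·6 + 1 —bump→ 7^(7 + 1) + 3·7^3 + 3·7^2 + 3·7 + 1 = 5765999 —(−1)→ 5765998
5765998 —HB7→ 7^(7 + 1) + 3·7^3 + 3·7^2 + 3·7 —bump→ 8^(8 + 1) + 3·8^3 + 3·8^2 + 3·8 = 134219480 —(−1)→ 134219479
134219479 —HB8→ 8^(8 + 1) + 3·8^3 + 3·8^2 + 2·8 + 7 —bump→ 9^(9 + 1) + 3·9^3 + 3·9^2 + 2·9 + 7 = 3486786856 —(−1)→ 3486786855
3486786855 —HB9→ 9^(9 + 1) + 3·9^3 + 3·9^2 + 2·9 + 6 —bump→ 10^(10 + 1) + 3·10^3 + 3·10^2 + 2·10 + 6 = 100000003326 —(−1)→ 100000003325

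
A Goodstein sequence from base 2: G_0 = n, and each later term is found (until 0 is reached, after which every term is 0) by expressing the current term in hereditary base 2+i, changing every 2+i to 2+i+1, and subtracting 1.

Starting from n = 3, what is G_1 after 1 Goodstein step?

i=0: 3 = 2 + 1 (b=2); 2→3: 3 + 1 = 4; 4−1 = 3
i=1: 3 = 3 (b=3); 3→4: 4 = 4; 4−1 = 3

3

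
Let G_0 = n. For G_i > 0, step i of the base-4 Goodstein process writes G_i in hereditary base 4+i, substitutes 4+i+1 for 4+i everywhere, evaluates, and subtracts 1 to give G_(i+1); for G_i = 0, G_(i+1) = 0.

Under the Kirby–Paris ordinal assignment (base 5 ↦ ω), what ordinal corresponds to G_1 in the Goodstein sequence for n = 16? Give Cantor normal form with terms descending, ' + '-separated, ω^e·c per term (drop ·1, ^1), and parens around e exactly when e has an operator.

G_0 = 16. HB_4(16) = 4^2. Bump = 25. G_1 = 24.
G_1 = 24. HB_5(24) = 4·5 + 4. Bump = 28. G_2 = 27.

ω·4 + 4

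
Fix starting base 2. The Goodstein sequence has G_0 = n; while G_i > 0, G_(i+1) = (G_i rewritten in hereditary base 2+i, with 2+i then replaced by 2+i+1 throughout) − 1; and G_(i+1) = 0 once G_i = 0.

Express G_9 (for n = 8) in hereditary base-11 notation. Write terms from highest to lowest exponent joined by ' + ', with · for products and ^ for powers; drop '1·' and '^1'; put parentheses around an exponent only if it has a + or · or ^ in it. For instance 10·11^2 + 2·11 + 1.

(0) 8|_2 = 2^(2 + 1) ↦ 3^(3 + 1)|_3 = 81 ⇒ 80
(1) 80|_3 = 2·3^3 + 2·3^2 + 2·3 + 2 ↦ 2·4^4 + 2·4^2 + 2·4 + 2|_4 = 554 ⇒ 553
(2) 553|_4 = 2·4^4 + 2·4^2 + 2·4 + 1 ↦ 2·5^5 + 2·5^2 + 2·5 + 1|_5 = 6311 ⇒ 6310
(3) 6310|_5 = 2·5^5 + 2·5^2 + 2·5 ↦ 2·6^6 + 2·6^2 + 2·6|_6 = 93396 ⇒ 93395
(4) 93395|_6 = 2·6^6 + 2·6^2 + 6 + 5 ↦ 2·7^7 + 2·7^2 + 7 + 5|_7 = 1647196 ⇒ 1647195
(5) 1647195|_7 = 2·7^7 + 2·7^2 + 7 + 4 ↦ 2·8^8 + 2·8^2 + 8 + 4|_8 = 33554572 ⇒ 33554571
(6) 33554571|_8 = 2·8^8 + 2·8^2 + 8 + 3 ↦ 2·9^9 + 2·9^2 + 9 + 3|_9 = 774841152 ⇒ 774841151
(7) 774841151|_9 = 2·9^9 + 2·9^2 + 9 + 2 ↦ 2·10^10 + 2·10^2 + 10 + 2|_10 = 20000000212 ⇒ 20000000211
(8) 20000000211|_10 = 2·10^10 + 2·10^2 + 10 + 1 ↦ 2·11^11 + 2·11^2 + 11 + 1|_11 = 570623341476 ⇒ 570623341475

2·11^11 + 2·11^2 + 11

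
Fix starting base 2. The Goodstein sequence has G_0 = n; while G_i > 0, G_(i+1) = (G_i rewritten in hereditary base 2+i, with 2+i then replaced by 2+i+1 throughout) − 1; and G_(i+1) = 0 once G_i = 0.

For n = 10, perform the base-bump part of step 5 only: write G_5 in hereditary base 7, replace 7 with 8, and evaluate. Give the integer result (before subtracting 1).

G_0=10  [base 2] 2^(2 + 1) + 2  →[2↦3]→  3^(3 + 1) + 3 = 84  −1 ⇒ G_1=83
G_1=83  [base 3] 3^(3 + 1) + 2  →[3↦4]→  4^(4 + 1) + 2 = 1026  −1 ⇒ G_2=1025
G_2=1025  [base 4] 4^(4 + 1) + 1  →[4↦5]→  5^(5 + 1) + 1 = 15626  −1 ⇒ G_3=15625
G_3=15625  [base 5] 5^(5 + 1)  →[5↦6]→  6^(6 + 1) = 279936  −1 ⇒ G_4=279935
G_4=279935  [base 6] 5·6^6 + 5·6^5 + 5·6^4 + 5·6^3 + 5·6^2 + 5·6 + 5  →[6↦7]→  5·7^7 + 5·7^5 + 5·7^4 + 5·7^3 + 5·7^2 + 5·7 + 5 = 4215755  −1 ⇒ G_5=4215754
G_5=4215754  [base 7] 5·7^7 + 5·7^5 + 5·7^4 + 5·7^3 + 5·7^2 + 5·7 + 4  →[7↦8]→  5·8^8 + 5·8^5 + 5·8^4 + 5·8^3 + 5·8^2 + 5·8 + 4 = 84073324  −1 ⇒ G_6=84073323

84073324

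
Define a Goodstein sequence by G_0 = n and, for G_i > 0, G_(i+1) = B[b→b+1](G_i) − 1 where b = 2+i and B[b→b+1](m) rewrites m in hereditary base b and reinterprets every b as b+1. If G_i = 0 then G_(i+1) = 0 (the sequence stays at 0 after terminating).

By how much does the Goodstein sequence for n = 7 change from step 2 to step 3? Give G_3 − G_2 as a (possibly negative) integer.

[0] 7 ≡ 2^2 + 2 + 1 (base 2). Lift 3: 31. −1: 30.
[1] 30 ≡ 3^3 + 3 (base 3). Lift 4: 260. −1: 259.
[2] 259 ≡ 4^4 + 3 (base 4). Lift 5: 3128. −1: 3127.

2868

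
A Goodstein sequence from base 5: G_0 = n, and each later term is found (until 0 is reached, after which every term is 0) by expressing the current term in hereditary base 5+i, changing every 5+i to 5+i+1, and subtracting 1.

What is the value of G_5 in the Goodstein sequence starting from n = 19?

G_0=19  [base 5] 3·5 + 4  →[5↦6]→  3·6 + 4 = 22  −1 ⇒ G_1=21
G_1=21  [base 6] 3·6 + 3  →[6↦7]→  3·7 + 3 = 24  −1 ⇒ G_2=23
G_2=23  [base 7] 3·7 + 2  →[7↦8]→  3·8 + 2 = 26  −1 ⇒ G_3=25
G_3=25  [base 8] 3·8 + 1  →[8↦9]→  3·9 + 1 = 28  −1 ⇒ G_4=27
G_4=27  [base 9] 3·9  →[9↦10]→  3·10 = 30  −1 ⇒ G_5=29
G_5=29  [base 10] 2·10 + 9  →[10↦11]→  2·11 + 9 = 31  −1 ⇒ G_6=30

29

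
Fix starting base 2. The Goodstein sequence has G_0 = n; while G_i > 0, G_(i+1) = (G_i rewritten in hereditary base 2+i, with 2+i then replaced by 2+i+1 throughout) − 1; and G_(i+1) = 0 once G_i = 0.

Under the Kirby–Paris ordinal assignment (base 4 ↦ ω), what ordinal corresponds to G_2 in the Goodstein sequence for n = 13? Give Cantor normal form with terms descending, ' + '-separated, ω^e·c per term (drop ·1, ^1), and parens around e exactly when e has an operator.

ω^(ω + 1) + ω^3·3 + ω^2·3 + ω·3 + 3

base 2: 13 = 2^(2 + 1) + 2^2 + 1; at 3: 3^(3 + 1) + 3^3 + 1 = 109; next = 108
base 3: 108 = 3^(3 + 1) + 3^3; at 4: 4^(4 + 1) + 4^4 = 1280; next = 1279
base 4: 1279 = 4^(4 + 1) + 3·4^3 + 3·4^2 + 3·4 + 3; at 5: 5^(5 + 1) + 3·5^3 + 3·5^2 + 3·5 + 3 = 16093; next = 16092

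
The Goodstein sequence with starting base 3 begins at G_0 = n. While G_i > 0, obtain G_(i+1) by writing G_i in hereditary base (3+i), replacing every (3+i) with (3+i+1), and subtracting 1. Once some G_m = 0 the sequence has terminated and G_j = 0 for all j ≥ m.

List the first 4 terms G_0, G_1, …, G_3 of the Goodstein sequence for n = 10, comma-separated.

G_0=10  [base 3] 3^2 + 1  →[3↦4]→  4^2 + 1 = 17  −1 ⇒ G_1=16
G_1=16  [base 4] 4^2  →[4↦5]→  5^2 = 25  −1 ⇒ G_2=24
G_2=24  [base 5] 4·5 + 4  →[5↦6]→  4·6 + 4 = 28  −1 ⇒ G_3=27

10, 16, 24, 27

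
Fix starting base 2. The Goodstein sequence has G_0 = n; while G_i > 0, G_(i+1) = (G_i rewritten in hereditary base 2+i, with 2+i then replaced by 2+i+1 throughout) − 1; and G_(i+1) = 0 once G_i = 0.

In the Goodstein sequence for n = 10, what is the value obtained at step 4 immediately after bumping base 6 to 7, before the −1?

4215755

G_0=10  [base 2] 2^(2 + 1) + 2  →[2↦3]→  3^(3 + 1) + 3 = 84  −1 ⇒ G_1=83
G_1=83  [base 3] 3^(3 + 1) + 2  →[3↦4]→  4^(4 + 1) + 2 = 1026  −1 ⇒ G_2=1025
G_2=1025  [base 4] 4^(4 + 1) + 1  →[4↦5]→  5^(5 + 1) + 1 = 15626  −1 ⇒ G_3=15625
G_3=15625  [base 5] 5^(5 + 1)  →[5↦6]→  6^(6 + 1) = 279936  −1 ⇒ G_4=279935
G_4=279935  [base 6] 5·6^6 + 5·6^5 + 5·6^4 + 5·6^3 + 5·6^2 + 5·6 + 5  →[6↦7]→  5·7^7 + 5·7^5 + 5·7^4 + 5·7^3 + 5·7^2 + 5·7 + 5 = 4215755  −1 ⇒ G_5=4215754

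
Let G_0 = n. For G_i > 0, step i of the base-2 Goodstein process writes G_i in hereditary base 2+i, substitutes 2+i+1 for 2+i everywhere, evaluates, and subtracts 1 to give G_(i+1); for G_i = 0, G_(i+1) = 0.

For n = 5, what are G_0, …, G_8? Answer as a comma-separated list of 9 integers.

G_0 = 5. HB_2(5) = 2^2 + 1. Bump = 28. G_1 = 27.
G_1 = 27. HB_3(27) = 3^3. Bump = 256. G_2 = 255.
G_2 = 255. HB_4(255) = 3·4^3 + 3·4^2 + 3·4 + 3. Bump = 468. G_3 = 467.
G_3 = 467. HB_5(467) = 3·5^3 + 3·5^2 + 3·5 + 2. Bump = 776. G_4 = 775.
G_4 = 775. HB_6(775) = 3·6^3 + 3·6^2 + 3·6 + 1. Bump = 1198. G_5 = 1197.
G_5 = 1197. HB_7(1197) = 3·7^3 + 3·7^2 + 3·7. Bump = 1752. G_6 = 1751.
G_6 = 1751. HB_8(1751) = 3·8^3 + 3·8^2 + 2·8 + 7. Bump = 2455. G_7 = 2454.
G_7 = 2454. HB_9(2454) = 3·9^3 + 3·9^2 + 2·9 + 6. Bump = 3326. G_8 = 3325.

5, 27, 255, 467, 775, 1197, 1751, 2454, 3325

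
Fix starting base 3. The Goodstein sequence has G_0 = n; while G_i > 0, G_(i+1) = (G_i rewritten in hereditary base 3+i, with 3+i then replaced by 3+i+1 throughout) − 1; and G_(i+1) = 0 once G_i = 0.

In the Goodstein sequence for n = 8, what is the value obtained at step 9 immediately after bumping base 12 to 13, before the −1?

11

(0) 8|_3 = 2·3 + 2 ↦ 2·4 + 2|_4 = 10 ⇒ 9
(1) 9|_4 = 2·4 + 1 ↦ 2·5 + 1|_5 = 11 ⇒ 10
(2) 10|_5 = 2·5 ↦ 2·6|_6 = 12 ⇒ 11
(3) 11|_6 = 6 + 5 ↦ 7 + 5|_7 = 12 ⇒ 11
(4) 11|_7 = 7 + 4 ↦ 8 + 4|_8 = 12 ⇒ 11
(5) 11|_8 = 8 + 3 ↦ 9 + 3|_9 = 12 ⇒ 11
(6) 11|_9 = 9 + 2 ↦ 10 + 2|_10 = 12 ⇒ 11
(7) 11|_10 = 10 + 1 ↦ 11 + 1|_11 = 12 ⇒ 11
(8) 11|_11 = 11 ↦ 12|_12 = 12 ⇒ 11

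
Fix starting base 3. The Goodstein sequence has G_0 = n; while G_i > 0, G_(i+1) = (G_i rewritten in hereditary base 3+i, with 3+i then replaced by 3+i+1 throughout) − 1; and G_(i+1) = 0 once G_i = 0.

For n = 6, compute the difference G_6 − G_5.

-1

i=0: 6 = 2·3 (b=3); 3→4: 2·4 = 8; 8−1 = 7
i=1: 7 = 4 + 3 (b=4); 4→5: 5 + 3 = 8; 8−1 = 7
i=2: 7 = 5 + 2 (b=5); 5→6: 6 + 2 = 8; 8−1 = 7
i=3: 7 = 6 + 1 (b=6); 6→7: 7 + 1 = 8; 8−1 = 7
i=4: 7 = 7 (b=7); 7→8: 8 = 8; 8−1 = 7
i=5: 7 = 7 (b=8); 8→9: 7 = 7; 7−1 = 6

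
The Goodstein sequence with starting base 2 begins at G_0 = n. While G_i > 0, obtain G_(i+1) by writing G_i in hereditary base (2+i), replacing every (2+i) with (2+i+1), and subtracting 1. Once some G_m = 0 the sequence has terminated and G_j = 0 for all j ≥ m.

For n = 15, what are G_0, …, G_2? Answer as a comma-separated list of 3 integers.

15, 111, 1283

step 0: 15 = 2^(2 + 1) + 2^2 + 2 + 1; sub 3 for 2: 3^(3 + 1) + 3^3 + 3 + 1; = 112; G_1 = 112−1 = 111
step 1: 111 = 3^(3 + 1) + 3^3 + 3; sub 4 for 3: 4^(4 + 1) + 4^4 + 4; = 1284; G_2 = 1284−1 = 1283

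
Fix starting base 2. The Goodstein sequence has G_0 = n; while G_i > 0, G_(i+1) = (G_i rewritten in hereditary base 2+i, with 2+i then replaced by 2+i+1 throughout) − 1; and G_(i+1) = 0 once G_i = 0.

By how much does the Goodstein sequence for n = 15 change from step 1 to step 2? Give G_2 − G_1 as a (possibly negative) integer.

1172

i=0: 15 = 2^(2 + 1) + 2^2 + 2 + 1 (b=2); 2→3: 3^(3 + 1) + 3^3 + 3 + 1 = 112; 112−1 = 111
i=1: 111 = 3^(3 + 1) + 3^3 + 3 (b=3); 3→4: 4^(4 + 1) + 4^4 + 4 = 1284; 1284−1 = 1283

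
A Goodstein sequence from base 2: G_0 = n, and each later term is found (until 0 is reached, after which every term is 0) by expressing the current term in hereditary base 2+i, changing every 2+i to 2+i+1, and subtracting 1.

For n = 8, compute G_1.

80

G_0 = 8. HB_2(8) = 2^(2 + 1). Bump = 81. G_1 = 80.
G_1 = 80. HB_3(80) = 2·3^3 + 2·3^2 + 2·3 + 2. Bump = 554. G_2 = 553.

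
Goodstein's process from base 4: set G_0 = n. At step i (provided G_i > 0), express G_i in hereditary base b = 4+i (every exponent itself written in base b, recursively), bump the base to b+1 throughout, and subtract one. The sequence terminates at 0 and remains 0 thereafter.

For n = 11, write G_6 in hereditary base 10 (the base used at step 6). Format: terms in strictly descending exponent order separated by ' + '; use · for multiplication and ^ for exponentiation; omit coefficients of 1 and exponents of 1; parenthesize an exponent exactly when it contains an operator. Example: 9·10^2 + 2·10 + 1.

(0) 11|_4 = 2·4 + 3 ↦ 2·5 + 3|_5 = 13 ⇒ 12
(1) 12|_5 = 2·5 + 2 ↦ 2·6 + 2|_6 = 14 ⇒ 13
(2) 13|_6 = 2·6 + 1 ↦ 2·7 + 1|_7 = 15 ⇒ 14
(3) 14|_7 = 2·7 ↦ 2·8|_8 = 16 ⇒ 15
(4) 15|_8 = 8 + 7 ↦ 9 + 7|_9 = 16 ⇒ 15
(5) 15|_9 = 9 + 6 ↦ 10 + 6|_10 = 16 ⇒ 15
(6) 15|_10 = 10 + 5 ↦ 11 + 5|_11 = 16 ⇒ 15

10 + 5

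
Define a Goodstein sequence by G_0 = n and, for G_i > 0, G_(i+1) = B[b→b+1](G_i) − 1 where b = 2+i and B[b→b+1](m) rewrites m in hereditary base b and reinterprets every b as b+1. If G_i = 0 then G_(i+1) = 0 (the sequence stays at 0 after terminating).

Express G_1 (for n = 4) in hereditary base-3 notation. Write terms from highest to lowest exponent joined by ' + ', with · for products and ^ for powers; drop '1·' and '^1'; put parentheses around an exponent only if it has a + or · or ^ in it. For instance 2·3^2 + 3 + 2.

i=0: 4 = 2^2 (b=2); 2→3: 3^3 = 27; 27−1 = 26
i=1: 26 = 2·3^2 + 2·3 + 2 (b=3); 3→4: 2·4^2 + 2·4 + 2 = 42; 42−1 = 41

2·3^2 + 2·3 + 2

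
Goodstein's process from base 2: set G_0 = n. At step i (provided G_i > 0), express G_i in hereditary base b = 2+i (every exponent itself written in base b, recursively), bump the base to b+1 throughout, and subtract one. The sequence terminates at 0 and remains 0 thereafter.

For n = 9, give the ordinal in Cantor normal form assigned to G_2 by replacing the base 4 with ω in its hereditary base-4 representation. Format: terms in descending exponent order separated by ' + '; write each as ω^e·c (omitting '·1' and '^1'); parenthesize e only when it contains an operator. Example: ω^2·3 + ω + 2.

G_0=9  [base 2] 2^(2 + 1) + 1  →[2↦3]→  3^(3 + 1) + 1 = 82  −1 ⇒ G_1=81
G_1=81  [base 3] 3^(3 + 1)  →[3↦4]→  4^(4 + 1) = 1024  −1 ⇒ G_2=1023
G_2=1023  [base 4] 3·4^4 + 3·4^3 + 3·4^2 + 3·4 + 3  →[4↦5]→  3·5^5 + 3·5^3 + 3·5^2 + 3·5 + 3 = 9843  −1 ⇒ G_3=9842

ω^ω·3 + ω^3·3 + ω^2·3 + ω·3 + 3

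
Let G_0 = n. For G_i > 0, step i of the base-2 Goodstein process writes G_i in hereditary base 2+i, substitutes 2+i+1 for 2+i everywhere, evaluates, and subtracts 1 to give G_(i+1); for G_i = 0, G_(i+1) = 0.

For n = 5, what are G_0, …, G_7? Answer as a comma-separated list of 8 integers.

5, 27, 255, 467, 775, 1197, 1751, 2454

5 —HB2→ 2^2 + 1 —bump→ 3^3 + 1 = 28 —(−1)→ 27
27 —HB3→ 3^3 —bump→ 4^4 = 256 —(−1)→ 255
255 —HB4→ 3·4^3 + 3·4^2 + 3·4 + 3 —bump→ 3·5^3 + 3·5^2 + 3·5 + 3 = 468 —(−1)→ 467
467 —HB5→ 3·5^3 + 3·5^2 + 3·5 + 2 —bump→ 3·6^3 + 3·6^2 + 3·6 + 2 = 776 —(−1)→ 775
775 —HB6→ 3·6^3 + 3·6^2 + 3·6 + 1 —bump→ 3·7^3 + 3·7^2 + 3·7 + 1 = 1198 —(−1)→ 1197
1197 —HB7→ 3·7^3 + 3·7^2 + 3·7 —bump→ 3·8^3 + 3·8^2 + 3·8 = 1752 —(−1)→ 1751
1751 —HB8→ 3·8^3 + 3·8^2 + 2·8 + 7 —bump→ 3·9^3 + 3·9^2 + 2·9 + 7 = 2455 —(−1)→ 2454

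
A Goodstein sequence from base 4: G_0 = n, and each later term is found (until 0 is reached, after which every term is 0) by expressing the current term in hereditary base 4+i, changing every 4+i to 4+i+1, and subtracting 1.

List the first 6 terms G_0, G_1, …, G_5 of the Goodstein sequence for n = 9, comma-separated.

9, 10, 11, 11, 11, 11

base 4: 9 = 2·4 + 1; at 5: 2·5 + 1 = 11; next = 10
base 5: 10 = 2·5; at 6: 2·6 = 12; next = 11
base 6: 11 = 6 + 5; at 7: 7 + 5 = 12; next = 11
base 7: 11 = 7 + 4; at 8: 8 + 4 = 12; next = 11
base 8: 11 = 8 + 3; at 9: 9 + 3 = 12; next = 11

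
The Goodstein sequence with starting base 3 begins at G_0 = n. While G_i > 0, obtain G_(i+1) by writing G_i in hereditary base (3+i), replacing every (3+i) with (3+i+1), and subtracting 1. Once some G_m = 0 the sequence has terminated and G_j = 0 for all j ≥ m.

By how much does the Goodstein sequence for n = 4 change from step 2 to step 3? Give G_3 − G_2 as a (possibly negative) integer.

-1

base 3: 4 = 3 + 1; at 4: 4 + 1 = 5; next = 4
base 4: 4 = 4; at 5: 5 = 5; next = 4
base 5: 4 = 4; at 6: 4 = 4; next = 3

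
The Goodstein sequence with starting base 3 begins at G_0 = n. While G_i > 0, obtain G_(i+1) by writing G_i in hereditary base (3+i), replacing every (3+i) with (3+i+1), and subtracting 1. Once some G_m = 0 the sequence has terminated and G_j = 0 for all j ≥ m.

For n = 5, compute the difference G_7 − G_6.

(0) 5|_3 = 3 + 2 ↦ 4 + 2|_4 = 6 ⇒ 5
(1) 5|_4 = 4 + 1 ↦ 5 + 1|_5 = 6 ⇒ 5
(2) 5|_5 = 5 ↦ 6|_6 = 6 ⇒ 5
(3) 5|_6 = 5 ↦ 5|_7 = 5 ⇒ 4
(4) 4|_7 = 4 ↦ 4|_8 = 4 ⇒ 3
(5) 3|_8 = 3 ↦ 3|_9 = 3 ⇒ 2
(6) 2|_9 = 2 ↦ 2|_10 = 2 ⇒ 1

-1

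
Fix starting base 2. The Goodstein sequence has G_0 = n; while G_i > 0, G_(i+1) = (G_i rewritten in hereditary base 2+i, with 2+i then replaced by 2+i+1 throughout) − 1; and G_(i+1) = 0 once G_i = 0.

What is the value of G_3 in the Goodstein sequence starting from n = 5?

base 2: 5 = 2^2 + 1; at 3: 3^3 + 1 = 28; next = 27
base 3: 27 = 3^3; at 4: 4^4 = 256; next = 255
base 4: 255 = 3·4^3 + 3·4^2 + 3·4 + 3; at 5: 3·5^3 + 3·5^2 + 3·5 + 3 = 468; next = 467
base 5: 467 = 3·5^3 + 3·5^2 + 3·5 + 2; at 6: 3·6^3 + 3·6^2 + 3·6 + 2 = 776; next = 775

467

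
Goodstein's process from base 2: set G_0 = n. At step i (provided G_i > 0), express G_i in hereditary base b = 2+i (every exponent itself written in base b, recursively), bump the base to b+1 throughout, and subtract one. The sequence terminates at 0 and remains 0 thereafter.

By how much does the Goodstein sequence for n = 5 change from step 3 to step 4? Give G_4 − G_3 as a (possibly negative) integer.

step 0: 5 = 2^2 + 1; sub 3 for 2: 3^3 + 1; = 28; G_1 = 28−1 = 27
step 1: 27 = 3^3; sub 4 for 3: 4^4; = 256; G_2 = 256−1 = 255
step 2: 255 = 3·4^3 + 3·4^2 + 3·4 + 3; sub 5 for 4: 3·5^3 + 3·5^2 + 3·5 + 3; = 468; G_3 = 468−1 = 467
step 3: 467 = 3·5^3 + 3·5^2 + 3·5 + 2; sub 6 for 5: 3·6^3 + 3·6^2 + 3·6 + 2; = 776; G_4 = 776−1 = 775

308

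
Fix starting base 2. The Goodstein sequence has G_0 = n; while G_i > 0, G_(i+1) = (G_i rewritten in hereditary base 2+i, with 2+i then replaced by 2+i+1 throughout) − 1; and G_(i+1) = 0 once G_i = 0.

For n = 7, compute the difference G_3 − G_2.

G_0 = 7. HB_2(7) = 2^2 + 2 + 1. Bump = 31. G_1 = 30.
G_1 = 30. HB_3(30) = 3^3 + 3. Bump = 260. G_2 = 259.
G_2 = 259. HB_4(259) = 4^4 + 3. Bump = 3128. G_3 = 3127.

2868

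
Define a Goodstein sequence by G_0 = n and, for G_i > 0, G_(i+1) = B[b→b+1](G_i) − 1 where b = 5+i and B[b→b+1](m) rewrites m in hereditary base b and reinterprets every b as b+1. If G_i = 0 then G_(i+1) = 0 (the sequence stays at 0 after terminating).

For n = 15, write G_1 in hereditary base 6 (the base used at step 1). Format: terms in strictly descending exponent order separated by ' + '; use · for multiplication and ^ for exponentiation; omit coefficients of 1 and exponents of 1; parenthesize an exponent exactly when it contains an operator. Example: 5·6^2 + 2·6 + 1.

step 0: 15 = 3·5; sub 6 for 5: 3·6; = 18; G_1 = 18−1 = 17
step 1: 17 = 2·6 + 5; sub 7 for 6: 2·7 + 5; = 19; G_2 = 19−1 = 18

2·6 + 5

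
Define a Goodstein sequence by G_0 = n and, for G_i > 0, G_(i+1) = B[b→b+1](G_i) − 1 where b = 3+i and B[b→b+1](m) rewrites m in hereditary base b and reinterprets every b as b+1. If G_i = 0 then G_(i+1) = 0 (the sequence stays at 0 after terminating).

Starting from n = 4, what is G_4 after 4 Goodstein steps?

2

4 —HB3→ 3 + 1 —bump→ 4 + 1 = 5 —(−1)→ 4
4 —HB4→ 4 —bump→ 5 = 5 —(−1)→ 4
4 —HB5→ 4 —bump→ 4 = 4 —(−1)→ 3
3 —HB6→ 3 —bump→ 3 = 3 —(−1)→ 2
2 —HB7→ 2 —bump→ 2 = 2 —(−1)→ 1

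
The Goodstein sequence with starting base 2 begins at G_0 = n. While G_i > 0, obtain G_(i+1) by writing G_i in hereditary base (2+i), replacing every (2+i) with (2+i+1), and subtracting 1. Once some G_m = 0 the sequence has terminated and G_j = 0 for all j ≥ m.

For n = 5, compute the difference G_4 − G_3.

(0) 5|_2 = 2^2 + 1 ↦ 3^3 + 1|_3 = 28 ⇒ 27
(1) 27|_3 = 3^3 ↦ 4^4|_4 = 256 ⇒ 255
(2) 255|_4 = 3·4^3 + 3·4^2 + 3·4 + 3 ↦ 3·5^3 + 3·5^2 + 3·5 + 3|_5 = 468 ⇒ 467
(3) 467|_5 = 3·5^3 + 3·5^2 + 3·5 + 2 ↦ 3·6^3 + 3·6^2 + 3·6 + 2|_6 = 776 ⇒ 775

308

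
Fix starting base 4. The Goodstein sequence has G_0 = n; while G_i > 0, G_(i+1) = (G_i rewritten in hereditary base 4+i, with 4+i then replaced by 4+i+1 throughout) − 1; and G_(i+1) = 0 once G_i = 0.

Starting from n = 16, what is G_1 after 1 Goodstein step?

24

G_0=16  [base 4] 4^2  →[4↦5]→  5^2 = 25  −1 ⇒ G_1=24
G_1=24  [base 5] 4·5 + 4  →[5↦6]→  4·6 + 4 = 28  −1 ⇒ G_2=27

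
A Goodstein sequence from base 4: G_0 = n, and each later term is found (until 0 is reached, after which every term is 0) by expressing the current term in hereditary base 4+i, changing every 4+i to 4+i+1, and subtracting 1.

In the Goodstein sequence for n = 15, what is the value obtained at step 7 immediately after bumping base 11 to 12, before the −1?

[0] 15 ≡ 3·4 + 3 (base 4). Lift 5: 18. −1: 17.
[1] 17 ≡ 3·5 + 2 (base 5). Lift 6: 20. −1: 19.
[2] 19 ≡ 3·6 + 1 (base 6). Lift 7: 22. −1: 21.
[3] 21 ≡ 3·7 (base 7). Lift 8: 24. −1: 23.
[4] 23 ≡ 2·8 + 7 (base 8). Lift 9: 25. −1: 24.
[5] 24 ≡ 2·9 + 6 (base 9). Lift 10: 26. −1: 25.
[6] 25 ≡ 2·10 + 5 (base 10). Lift 11: 27. −1: 26.
[7] 26 ≡ 2·11 + 4 (base 11). Lift 12: 28. −1: 27.

28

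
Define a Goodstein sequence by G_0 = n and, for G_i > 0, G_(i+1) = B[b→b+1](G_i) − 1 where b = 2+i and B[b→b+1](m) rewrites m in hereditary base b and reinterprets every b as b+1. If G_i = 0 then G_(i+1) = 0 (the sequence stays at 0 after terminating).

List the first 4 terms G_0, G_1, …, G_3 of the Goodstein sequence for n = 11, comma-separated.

11, 84, 1027, 15627

G_0 = 11. HB_2(11) = 2^(2 + 1) + 2 + 1. Bump = 85. G_1 = 84.
G_1 = 84. HB_3(84) = 3^(3 + 1) + 3. Bump = 1028. G_2 = 1027.
G_2 = 1027. HB_4(1027) = 4^(4 + 1) + 3. Bump = 15628. G_3 = 15627.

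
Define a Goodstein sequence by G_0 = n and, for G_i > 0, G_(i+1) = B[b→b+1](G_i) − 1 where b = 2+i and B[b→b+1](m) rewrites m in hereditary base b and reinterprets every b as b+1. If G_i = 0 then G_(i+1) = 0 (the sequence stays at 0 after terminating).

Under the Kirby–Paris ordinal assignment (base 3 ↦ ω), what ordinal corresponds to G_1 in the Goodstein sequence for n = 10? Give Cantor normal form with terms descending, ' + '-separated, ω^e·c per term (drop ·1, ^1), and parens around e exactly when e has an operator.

ω^(ω + 1) + 2

10 —HB2→ 2^(2 + 1) + 2 —bump→ 3^(3 + 1) + 3 = 84 —(−1)→ 83
83 —HB3→ 3^(3 + 1) + 2 —bump→ 4^(4 + 1) + 2 = 1026 —(−1)→ 1025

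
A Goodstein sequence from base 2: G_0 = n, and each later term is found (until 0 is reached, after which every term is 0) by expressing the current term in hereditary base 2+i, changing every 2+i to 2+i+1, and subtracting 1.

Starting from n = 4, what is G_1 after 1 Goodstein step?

26

[0] 4 ≡ 2^2 (base 2). Lift 3: 27. −1: 26.
[1] 26 ≡ 2·3^2 + 2·3 + 2 (base 3). Lift 4: 42. −1: 41.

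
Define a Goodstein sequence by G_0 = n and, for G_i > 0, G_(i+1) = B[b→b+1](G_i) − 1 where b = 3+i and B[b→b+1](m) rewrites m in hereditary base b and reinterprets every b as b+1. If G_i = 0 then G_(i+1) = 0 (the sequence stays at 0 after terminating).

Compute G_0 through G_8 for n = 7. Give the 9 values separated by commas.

7, 8, 9, 9, 9, 9, 9, 9, 8

G_0 = 7. HB_3(7) = 2·3 + 1. Bump = 9. G_1 = 8.
G_1 = 8. HB_4(8) = 2·4. Bump = 10. G_2 = 9.
G_2 = 9. HB_5(9) = 5 + 4. Bump = 10. G_3 = 9.
G_3 = 9. HB_6(9) = 6 + 3. Bump = 10. G_4 = 9.
G_4 = 9. HB_7(9) = 7 + 2. Bump = 10. G_5 = 9.
G_5 = 9. HB_8(9) = 8 + 1. Bump = 10. G_6 = 9.
G_6 = 9. HB_9(9) = 9. Bump = 10. G_7 = 9.
G_7 = 9. HB_10(9) = 9. Bump = 9. G_8 = 8.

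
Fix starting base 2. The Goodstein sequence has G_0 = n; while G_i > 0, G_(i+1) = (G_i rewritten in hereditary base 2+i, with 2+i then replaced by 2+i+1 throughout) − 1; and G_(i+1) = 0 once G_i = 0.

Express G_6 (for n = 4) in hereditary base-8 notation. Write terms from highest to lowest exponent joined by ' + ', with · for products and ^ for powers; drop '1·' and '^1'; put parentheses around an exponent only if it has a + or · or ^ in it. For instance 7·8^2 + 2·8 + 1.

i=0: 4 = 2^2 (b=2); 2→3: 3^3 = 27; 27−1 = 26
i=1: 26 = 2·3^2 + 2·3 + 2 (b=3); 3→4: 2·4^2 + 2·4 + 2 = 42; 42−1 = 41
i=2: 41 = 2·4^2 + 2·4 + 1 (b=4); 4→5: 2·5^2 + 2·5 + 1 = 61; 61−1 = 60
i=3: 60 = 2·5^2 + 2·5 (b=5); 5→6: 2·6^2 + 2·6 = 84; 84−1 = 83
i=4: 83 = 2·6^2 + 6 + 5 (b=6); 6→7: 2·7^2 + 7 + 5 = 110; 110−1 = 109
i=5: 109 = 2·7^2 + 7 + 4 (b=7); 7→8: 2·8^2 + 8 + 4 = 140; 140−1 = 139
i=6: 139 = 2·8^2 + 8 + 3 (b=8); 8→9: 2·9^2 + 9 + 3 = 174; 174−1 = 173

2·8^2 + 8 + 3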